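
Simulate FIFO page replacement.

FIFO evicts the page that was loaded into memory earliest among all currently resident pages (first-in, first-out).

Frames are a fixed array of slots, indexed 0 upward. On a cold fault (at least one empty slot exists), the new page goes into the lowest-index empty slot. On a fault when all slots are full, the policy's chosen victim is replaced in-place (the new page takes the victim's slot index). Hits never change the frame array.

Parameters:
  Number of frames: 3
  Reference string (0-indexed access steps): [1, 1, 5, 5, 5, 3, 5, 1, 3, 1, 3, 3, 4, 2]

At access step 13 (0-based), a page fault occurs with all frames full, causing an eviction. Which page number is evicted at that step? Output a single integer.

Step 0: ref 1 -> FAULT, frames=[1,-,-]
Step 1: ref 1 -> HIT, frames=[1,-,-]
Step 2: ref 5 -> FAULT, frames=[1,5,-]
Step 3: ref 5 -> HIT, frames=[1,5,-]
Step 4: ref 5 -> HIT, frames=[1,5,-]
Step 5: ref 3 -> FAULT, frames=[1,5,3]
Step 6: ref 5 -> HIT, frames=[1,5,3]
Step 7: ref 1 -> HIT, frames=[1,5,3]
Step 8: ref 3 -> HIT, frames=[1,5,3]
Step 9: ref 1 -> HIT, frames=[1,5,3]
Step 10: ref 3 -> HIT, frames=[1,5,3]
Step 11: ref 3 -> HIT, frames=[1,5,3]
Step 12: ref 4 -> FAULT, evict 1, frames=[4,5,3]
Step 13: ref 2 -> FAULT, evict 5, frames=[4,2,3]
At step 13: evicted page 5

Answer: 5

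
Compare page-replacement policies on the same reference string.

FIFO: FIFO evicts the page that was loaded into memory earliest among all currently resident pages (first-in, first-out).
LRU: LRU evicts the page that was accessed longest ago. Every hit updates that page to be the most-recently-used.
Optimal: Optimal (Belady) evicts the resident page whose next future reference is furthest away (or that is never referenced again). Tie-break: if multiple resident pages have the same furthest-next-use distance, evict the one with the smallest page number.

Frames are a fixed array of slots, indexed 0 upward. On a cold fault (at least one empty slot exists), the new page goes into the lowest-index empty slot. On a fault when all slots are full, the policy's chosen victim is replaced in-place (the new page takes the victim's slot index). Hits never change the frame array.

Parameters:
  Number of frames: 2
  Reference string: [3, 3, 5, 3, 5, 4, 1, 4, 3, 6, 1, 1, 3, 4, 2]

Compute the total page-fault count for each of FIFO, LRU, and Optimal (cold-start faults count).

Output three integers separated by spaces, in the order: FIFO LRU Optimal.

--- FIFO ---
  step 0: ref 3 -> FAULT, frames=[3,-] (faults so far: 1)
  step 1: ref 3 -> HIT, frames=[3,-] (faults so far: 1)
  step 2: ref 5 -> FAULT, frames=[3,5] (faults so far: 2)
  step 3: ref 3 -> HIT, frames=[3,5] (faults so far: 2)
  step 4: ref 5 -> HIT, frames=[3,5] (faults so far: 2)
  step 5: ref 4 -> FAULT, evict 3, frames=[4,5] (faults so far: 3)
  step 6: ref 1 -> FAULT, evict 5, frames=[4,1] (faults so far: 4)
  step 7: ref 4 -> HIT, frames=[4,1] (faults so far: 4)
  step 8: ref 3 -> FAULT, evict 4, frames=[3,1] (faults so far: 5)
  step 9: ref 6 -> FAULT, evict 1, frames=[3,6] (faults so far: 6)
  step 10: ref 1 -> FAULT, evict 3, frames=[1,6] (faults so far: 7)
  step 11: ref 1 -> HIT, frames=[1,6] (faults so far: 7)
  step 12: ref 3 -> FAULT, evict 6, frames=[1,3] (faults so far: 8)
  step 13: ref 4 -> FAULT, evict 1, frames=[4,3] (faults so far: 9)
  step 14: ref 2 -> FAULT, evict 3, frames=[4,2] (faults so far: 10)
  FIFO total faults: 10
--- LRU ---
  step 0: ref 3 -> FAULT, frames=[3,-] (faults so far: 1)
  step 1: ref 3 -> HIT, frames=[3,-] (faults so far: 1)
  step 2: ref 5 -> FAULT, frames=[3,5] (faults so far: 2)
  step 3: ref 3 -> HIT, frames=[3,5] (faults so far: 2)
  step 4: ref 5 -> HIT, frames=[3,5] (faults so far: 2)
  step 5: ref 4 -> FAULT, evict 3, frames=[4,5] (faults so far: 3)
  step 6: ref 1 -> FAULT, evict 5, frames=[4,1] (faults so far: 4)
  step 7: ref 4 -> HIT, frames=[4,1] (faults so far: 4)
  step 8: ref 3 -> FAULT, evict 1, frames=[4,3] (faults so far: 5)
  step 9: ref 6 -> FAULT, evict 4, frames=[6,3] (faults so far: 6)
  step 10: ref 1 -> FAULT, evict 3, frames=[6,1] (faults so far: 7)
  step 11: ref 1 -> HIT, frames=[6,1] (faults so far: 7)
  step 12: ref 3 -> FAULT, evict 6, frames=[3,1] (faults so far: 8)
  step 13: ref 4 -> FAULT, evict 1, frames=[3,4] (faults so far: 9)
  step 14: ref 2 -> FAULT, evict 3, frames=[2,4] (faults so far: 10)
  LRU total faults: 10
--- Optimal ---
  step 0: ref 3 -> FAULT, frames=[3,-] (faults so far: 1)
  step 1: ref 3 -> HIT, frames=[3,-] (faults so far: 1)
  step 2: ref 5 -> FAULT, frames=[3,5] (faults so far: 2)
  step 3: ref 3 -> HIT, frames=[3,5] (faults so far: 2)
  step 4: ref 5 -> HIT, frames=[3,5] (faults so far: 2)
  step 5: ref 4 -> FAULT, evict 5, frames=[3,4] (faults so far: 3)
  step 6: ref 1 -> FAULT, evict 3, frames=[1,4] (faults so far: 4)
  step 7: ref 4 -> HIT, frames=[1,4] (faults so far: 4)
  step 8: ref 3 -> FAULT, evict 4, frames=[1,3] (faults so far: 5)
  step 9: ref 6 -> FAULT, evict 3, frames=[1,6] (faults so far: 6)
  step 10: ref 1 -> HIT, frames=[1,6] (faults so far: 6)
  step 11: ref 1 -> HIT, frames=[1,6] (faults so far: 6)
  step 12: ref 3 -> FAULT, evict 1, frames=[3,6] (faults so far: 7)
  step 13: ref 4 -> FAULT, evict 3, frames=[4,6] (faults so far: 8)
  step 14: ref 2 -> FAULT, evict 4, frames=[2,6] (faults so far: 9)
  Optimal total faults: 9

Answer: 10 10 9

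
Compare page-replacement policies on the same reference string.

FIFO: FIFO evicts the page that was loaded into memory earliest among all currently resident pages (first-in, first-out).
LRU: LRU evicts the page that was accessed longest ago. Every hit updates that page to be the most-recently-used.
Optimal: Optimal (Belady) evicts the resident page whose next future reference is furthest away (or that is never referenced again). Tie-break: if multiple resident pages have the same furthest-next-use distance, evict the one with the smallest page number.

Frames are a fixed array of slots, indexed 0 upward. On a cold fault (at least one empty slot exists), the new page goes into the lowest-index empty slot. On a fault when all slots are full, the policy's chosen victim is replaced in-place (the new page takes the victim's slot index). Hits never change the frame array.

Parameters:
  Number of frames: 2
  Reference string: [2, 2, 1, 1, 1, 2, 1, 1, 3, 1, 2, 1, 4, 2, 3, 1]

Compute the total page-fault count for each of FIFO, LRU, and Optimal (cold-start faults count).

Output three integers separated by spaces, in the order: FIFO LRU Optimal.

--- FIFO ---
  step 0: ref 2 -> FAULT, frames=[2,-] (faults so far: 1)
  step 1: ref 2 -> HIT, frames=[2,-] (faults so far: 1)
  step 2: ref 1 -> FAULT, frames=[2,1] (faults so far: 2)
  step 3: ref 1 -> HIT, frames=[2,1] (faults so far: 2)
  step 4: ref 1 -> HIT, frames=[2,1] (faults so far: 2)
  step 5: ref 2 -> HIT, frames=[2,1] (faults so far: 2)
  step 6: ref 1 -> HIT, frames=[2,1] (faults so far: 2)
  step 7: ref 1 -> HIT, frames=[2,1] (faults so far: 2)
  step 8: ref 3 -> FAULT, evict 2, frames=[3,1] (faults so far: 3)
  step 9: ref 1 -> HIT, frames=[3,1] (faults so far: 3)
  step 10: ref 2 -> FAULT, evict 1, frames=[3,2] (faults so far: 4)
  step 11: ref 1 -> FAULT, evict 3, frames=[1,2] (faults so far: 5)
  step 12: ref 4 -> FAULT, evict 2, frames=[1,4] (faults so far: 6)
  step 13: ref 2 -> FAULT, evict 1, frames=[2,4] (faults so far: 7)
  step 14: ref 3 -> FAULT, evict 4, frames=[2,3] (faults so far: 8)
  step 15: ref 1 -> FAULT, evict 2, frames=[1,3] (faults so far: 9)
  FIFO total faults: 9
--- LRU ---
  step 0: ref 2 -> FAULT, frames=[2,-] (faults so far: 1)
  step 1: ref 2 -> HIT, frames=[2,-] (faults so far: 1)
  step 2: ref 1 -> FAULT, frames=[2,1] (faults so far: 2)
  step 3: ref 1 -> HIT, frames=[2,1] (faults so far: 2)
  step 4: ref 1 -> HIT, frames=[2,1] (faults so far: 2)
  step 5: ref 2 -> HIT, frames=[2,1] (faults so far: 2)
  step 6: ref 1 -> HIT, frames=[2,1] (faults so far: 2)
  step 7: ref 1 -> HIT, frames=[2,1] (faults so far: 2)
  step 8: ref 3 -> FAULT, evict 2, frames=[3,1] (faults so far: 3)
  step 9: ref 1 -> HIT, frames=[3,1] (faults so far: 3)
  step 10: ref 2 -> FAULT, evict 3, frames=[2,1] (faults so far: 4)
  step 11: ref 1 -> HIT, frames=[2,1] (faults so far: 4)
  step 12: ref 4 -> FAULT, evict 2, frames=[4,1] (faults so far: 5)
  step 13: ref 2 -> FAULT, evict 1, frames=[4,2] (faults so far: 6)
  step 14: ref 3 -> FAULT, evict 4, frames=[3,2] (faults so far: 7)
  step 15: ref 1 -> FAULT, evict 2, frames=[3,1] (faults so far: 8)
  LRU total faults: 8
--- Optimal ---
  step 0: ref 2 -> FAULT, frames=[2,-] (faults so far: 1)
  step 1: ref 2 -> HIT, frames=[2,-] (faults so far: 1)
  step 2: ref 1 -> FAULT, frames=[2,1] (faults so far: 2)
  step 3: ref 1 -> HIT, frames=[2,1] (faults so far: 2)
  step 4: ref 1 -> HIT, frames=[2,1] (faults so far: 2)
  step 5: ref 2 -> HIT, frames=[2,1] (faults so far: 2)
  step 6: ref 1 -> HIT, frames=[2,1] (faults so far: 2)
  step 7: ref 1 -> HIT, frames=[2,1] (faults so far: 2)
  step 8: ref 3 -> FAULT, evict 2, frames=[3,1] (faults so far: 3)
  step 9: ref 1 -> HIT, frames=[3,1] (faults so far: 3)
  step 10: ref 2 -> FAULT, evict 3, frames=[2,1] (faults so far: 4)
  step 11: ref 1 -> HIT, frames=[2,1] (faults so far: 4)
  step 12: ref 4 -> FAULT, evict 1, frames=[2,4] (faults so far: 5)
  step 13: ref 2 -> HIT, frames=[2,4] (faults so far: 5)
  step 14: ref 3 -> FAULT, evict 2, frames=[3,4] (faults so far: 6)
  step 15: ref 1 -> FAULT, evict 3, frames=[1,4] (faults so far: 7)
  Optimal total faults: 7

Answer: 9 8 7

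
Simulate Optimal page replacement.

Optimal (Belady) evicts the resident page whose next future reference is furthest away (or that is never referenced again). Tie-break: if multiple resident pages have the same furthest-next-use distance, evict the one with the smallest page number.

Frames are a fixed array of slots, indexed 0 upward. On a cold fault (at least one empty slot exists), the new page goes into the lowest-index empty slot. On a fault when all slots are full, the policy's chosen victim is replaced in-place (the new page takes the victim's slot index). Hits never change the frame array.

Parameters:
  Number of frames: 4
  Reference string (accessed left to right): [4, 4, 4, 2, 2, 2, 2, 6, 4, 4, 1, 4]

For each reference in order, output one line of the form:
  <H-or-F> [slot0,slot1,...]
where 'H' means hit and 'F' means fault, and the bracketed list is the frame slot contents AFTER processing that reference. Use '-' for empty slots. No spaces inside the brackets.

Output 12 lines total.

F [4,-,-,-]
H [4,-,-,-]
H [4,-,-,-]
F [4,2,-,-]
H [4,2,-,-]
H [4,2,-,-]
H [4,2,-,-]
F [4,2,6,-]
H [4,2,6,-]
H [4,2,6,-]
F [4,2,6,1]
H [4,2,6,1]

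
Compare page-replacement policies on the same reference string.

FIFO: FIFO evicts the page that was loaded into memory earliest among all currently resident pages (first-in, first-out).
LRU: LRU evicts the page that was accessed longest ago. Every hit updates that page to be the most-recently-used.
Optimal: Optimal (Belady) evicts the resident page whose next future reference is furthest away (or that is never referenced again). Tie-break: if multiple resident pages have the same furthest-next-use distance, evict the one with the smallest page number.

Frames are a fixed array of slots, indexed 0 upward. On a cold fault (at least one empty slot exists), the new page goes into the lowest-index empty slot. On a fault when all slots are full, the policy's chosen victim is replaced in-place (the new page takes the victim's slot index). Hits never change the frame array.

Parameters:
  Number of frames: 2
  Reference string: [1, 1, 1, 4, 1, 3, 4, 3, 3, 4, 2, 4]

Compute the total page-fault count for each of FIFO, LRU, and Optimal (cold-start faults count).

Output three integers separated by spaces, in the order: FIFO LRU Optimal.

Answer: 5 5 4

Derivation:
--- FIFO ---
  step 0: ref 1 -> FAULT, frames=[1,-] (faults so far: 1)
  step 1: ref 1 -> HIT, frames=[1,-] (faults so far: 1)
  step 2: ref 1 -> HIT, frames=[1,-] (faults so far: 1)
  step 3: ref 4 -> FAULT, frames=[1,4] (faults so far: 2)
  step 4: ref 1 -> HIT, frames=[1,4] (faults so far: 2)
  step 5: ref 3 -> FAULT, evict 1, frames=[3,4] (faults so far: 3)
  step 6: ref 4 -> HIT, frames=[3,4] (faults so far: 3)
  step 7: ref 3 -> HIT, frames=[3,4] (faults so far: 3)
  step 8: ref 3 -> HIT, frames=[3,4] (faults so far: 3)
  step 9: ref 4 -> HIT, frames=[3,4] (faults so far: 3)
  step 10: ref 2 -> FAULT, evict 4, frames=[3,2] (faults so far: 4)
  step 11: ref 4 -> FAULT, evict 3, frames=[4,2] (faults so far: 5)
  FIFO total faults: 5
--- LRU ---
  step 0: ref 1 -> FAULT, frames=[1,-] (faults so far: 1)
  step 1: ref 1 -> HIT, frames=[1,-] (faults so far: 1)
  step 2: ref 1 -> HIT, frames=[1,-] (faults so far: 1)
  step 3: ref 4 -> FAULT, frames=[1,4] (faults so far: 2)
  step 4: ref 1 -> HIT, frames=[1,4] (faults so far: 2)
  step 5: ref 3 -> FAULT, evict 4, frames=[1,3] (faults so far: 3)
  step 6: ref 4 -> FAULT, evict 1, frames=[4,3] (faults so far: 4)
  step 7: ref 3 -> HIT, frames=[4,3] (faults so far: 4)
  step 8: ref 3 -> HIT, frames=[4,3] (faults so far: 4)
  step 9: ref 4 -> HIT, frames=[4,3] (faults so far: 4)
  step 10: ref 2 -> FAULT, evict 3, frames=[4,2] (faults so far: 5)
  step 11: ref 4 -> HIT, frames=[4,2] (faults so far: 5)
  LRU total faults: 5
--- Optimal ---
  step 0: ref 1 -> FAULT, frames=[1,-] (faults so far: 1)
  step 1: ref 1 -> HIT, frames=[1,-] (faults so far: 1)
  step 2: ref 1 -> HIT, frames=[1,-] (faults so far: 1)
  step 3: ref 4 -> FAULT, frames=[1,4] (faults so far: 2)
  step 4: ref 1 -> HIT, frames=[1,4] (faults so far: 2)
  step 5: ref 3 -> FAULT, evict 1, frames=[3,4] (faults so far: 3)
  step 6: ref 4 -> HIT, frames=[3,4] (faults so far: 3)
  step 7: ref 3 -> HIT, frames=[3,4] (faults so far: 3)
  step 8: ref 3 -> HIT, frames=[3,4] (faults so far: 3)
  step 9: ref 4 -> HIT, frames=[3,4] (faults so far: 3)
  step 10: ref 2 -> FAULT, evict 3, frames=[2,4] (faults so far: 4)
  step 11: ref 4 -> HIT, frames=[2,4] (faults so far: 4)
  Optimal total faults: 4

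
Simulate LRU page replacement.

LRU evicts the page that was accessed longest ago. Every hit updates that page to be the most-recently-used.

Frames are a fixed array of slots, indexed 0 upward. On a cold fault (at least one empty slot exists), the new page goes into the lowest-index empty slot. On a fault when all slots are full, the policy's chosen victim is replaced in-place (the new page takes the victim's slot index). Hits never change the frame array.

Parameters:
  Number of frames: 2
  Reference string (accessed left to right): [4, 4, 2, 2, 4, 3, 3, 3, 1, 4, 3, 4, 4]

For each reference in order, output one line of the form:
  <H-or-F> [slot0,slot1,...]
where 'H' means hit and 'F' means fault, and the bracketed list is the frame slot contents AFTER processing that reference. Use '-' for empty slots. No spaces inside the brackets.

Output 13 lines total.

F [4,-]
H [4,-]
F [4,2]
H [4,2]
H [4,2]
F [4,3]
H [4,3]
H [4,3]
F [1,3]
F [1,4]
F [3,4]
H [3,4]
H [3,4]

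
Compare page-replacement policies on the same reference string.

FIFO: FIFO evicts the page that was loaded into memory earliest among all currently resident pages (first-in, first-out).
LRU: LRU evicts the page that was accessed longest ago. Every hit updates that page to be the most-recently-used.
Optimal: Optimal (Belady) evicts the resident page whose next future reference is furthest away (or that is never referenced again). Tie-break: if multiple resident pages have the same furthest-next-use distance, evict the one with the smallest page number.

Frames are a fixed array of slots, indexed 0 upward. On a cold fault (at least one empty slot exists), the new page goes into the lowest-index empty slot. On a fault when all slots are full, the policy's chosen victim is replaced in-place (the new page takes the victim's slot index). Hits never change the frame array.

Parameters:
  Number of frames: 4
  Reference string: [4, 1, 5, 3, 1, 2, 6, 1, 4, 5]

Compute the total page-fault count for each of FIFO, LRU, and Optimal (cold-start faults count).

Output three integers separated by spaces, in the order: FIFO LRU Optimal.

Answer: 9 8 6

Derivation:
--- FIFO ---
  step 0: ref 4 -> FAULT, frames=[4,-,-,-] (faults so far: 1)
  step 1: ref 1 -> FAULT, frames=[4,1,-,-] (faults so far: 2)
  step 2: ref 5 -> FAULT, frames=[4,1,5,-] (faults so far: 3)
  step 3: ref 3 -> FAULT, frames=[4,1,5,3] (faults so far: 4)
  step 4: ref 1 -> HIT, frames=[4,1,5,3] (faults so far: 4)
  step 5: ref 2 -> FAULT, evict 4, frames=[2,1,5,3] (faults so far: 5)
  step 6: ref 6 -> FAULT, evict 1, frames=[2,6,5,3] (faults so far: 6)
  step 7: ref 1 -> FAULT, evict 5, frames=[2,6,1,3] (faults so far: 7)
  step 8: ref 4 -> FAULT, evict 3, frames=[2,6,1,4] (faults so far: 8)
  step 9: ref 5 -> FAULT, evict 2, frames=[5,6,1,4] (faults so far: 9)
  FIFO total faults: 9
--- LRU ---
  step 0: ref 4 -> FAULT, frames=[4,-,-,-] (faults so far: 1)
  step 1: ref 1 -> FAULT, frames=[4,1,-,-] (faults so far: 2)
  step 2: ref 5 -> FAULT, frames=[4,1,5,-] (faults so far: 3)
  step 3: ref 3 -> FAULT, frames=[4,1,5,3] (faults so far: 4)
  step 4: ref 1 -> HIT, frames=[4,1,5,3] (faults so far: 4)
  step 5: ref 2 -> FAULT, evict 4, frames=[2,1,5,3] (faults so far: 5)
  step 6: ref 6 -> FAULT, evict 5, frames=[2,1,6,3] (faults so far: 6)
  step 7: ref 1 -> HIT, frames=[2,1,6,3] (faults so far: 6)
  step 8: ref 4 -> FAULT, evict 3, frames=[2,1,6,4] (faults so far: 7)
  step 9: ref 5 -> FAULT, evict 2, frames=[5,1,6,4] (faults so far: 8)
  LRU total faults: 8
--- Optimal ---
  step 0: ref 4 -> FAULT, frames=[4,-,-,-] (faults so far: 1)
  step 1: ref 1 -> FAULT, frames=[4,1,-,-] (faults so far: 2)
  step 2: ref 5 -> FAULT, frames=[4,1,5,-] (faults so far: 3)
  step 3: ref 3 -> FAULT, frames=[4,1,5,3] (faults so far: 4)
  step 4: ref 1 -> HIT, frames=[4,1,5,3] (faults so far: 4)
  step 5: ref 2 -> FAULT, evict 3, frames=[4,1,5,2] (faults so far: 5)
  step 6: ref 6 -> FAULT, evict 2, frames=[4,1,5,6] (faults so far: 6)
  step 7: ref 1 -> HIT, frames=[4,1,5,6] (faults so far: 6)
  step 8: ref 4 -> HIT, frames=[4,1,5,6] (faults so far: 6)
  step 9: ref 5 -> HIT, frames=[4,1,5,6] (faults so far: 6)
  Optimal total faults: 6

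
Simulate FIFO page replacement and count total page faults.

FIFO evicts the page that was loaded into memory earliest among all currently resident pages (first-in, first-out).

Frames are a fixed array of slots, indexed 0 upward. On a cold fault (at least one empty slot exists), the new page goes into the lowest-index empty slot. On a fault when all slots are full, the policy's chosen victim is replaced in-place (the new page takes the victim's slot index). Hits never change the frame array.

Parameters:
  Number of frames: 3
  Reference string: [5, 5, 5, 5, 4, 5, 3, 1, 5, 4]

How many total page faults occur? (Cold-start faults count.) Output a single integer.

Answer: 6

Derivation:
Step 0: ref 5 → FAULT, frames=[5,-,-]
Step 1: ref 5 → HIT, frames=[5,-,-]
Step 2: ref 5 → HIT, frames=[5,-,-]
Step 3: ref 5 → HIT, frames=[5,-,-]
Step 4: ref 4 → FAULT, frames=[5,4,-]
Step 5: ref 5 → HIT, frames=[5,4,-]
Step 6: ref 3 → FAULT, frames=[5,4,3]
Step 7: ref 1 → FAULT (evict 5), frames=[1,4,3]
Step 8: ref 5 → FAULT (evict 4), frames=[1,5,3]
Step 9: ref 4 → FAULT (evict 3), frames=[1,5,4]
Total faults: 6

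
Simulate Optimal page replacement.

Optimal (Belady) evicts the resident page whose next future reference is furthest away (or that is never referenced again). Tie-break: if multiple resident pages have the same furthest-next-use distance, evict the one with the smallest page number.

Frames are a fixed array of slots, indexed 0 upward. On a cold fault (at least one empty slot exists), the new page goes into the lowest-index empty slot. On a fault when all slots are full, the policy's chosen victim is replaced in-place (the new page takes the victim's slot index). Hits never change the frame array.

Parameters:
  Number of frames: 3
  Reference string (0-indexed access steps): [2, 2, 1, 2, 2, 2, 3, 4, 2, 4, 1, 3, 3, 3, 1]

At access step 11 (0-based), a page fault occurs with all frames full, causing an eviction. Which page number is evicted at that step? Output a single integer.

Answer: 2

Derivation:
Step 0: ref 2 -> FAULT, frames=[2,-,-]
Step 1: ref 2 -> HIT, frames=[2,-,-]
Step 2: ref 1 -> FAULT, frames=[2,1,-]
Step 3: ref 2 -> HIT, frames=[2,1,-]
Step 4: ref 2 -> HIT, frames=[2,1,-]
Step 5: ref 2 -> HIT, frames=[2,1,-]
Step 6: ref 3 -> FAULT, frames=[2,1,3]
Step 7: ref 4 -> FAULT, evict 3, frames=[2,1,4]
Step 8: ref 2 -> HIT, frames=[2,1,4]
Step 9: ref 4 -> HIT, frames=[2,1,4]
Step 10: ref 1 -> HIT, frames=[2,1,4]
Step 11: ref 3 -> FAULT, evict 2, frames=[3,1,4]
At step 11: evicted page 2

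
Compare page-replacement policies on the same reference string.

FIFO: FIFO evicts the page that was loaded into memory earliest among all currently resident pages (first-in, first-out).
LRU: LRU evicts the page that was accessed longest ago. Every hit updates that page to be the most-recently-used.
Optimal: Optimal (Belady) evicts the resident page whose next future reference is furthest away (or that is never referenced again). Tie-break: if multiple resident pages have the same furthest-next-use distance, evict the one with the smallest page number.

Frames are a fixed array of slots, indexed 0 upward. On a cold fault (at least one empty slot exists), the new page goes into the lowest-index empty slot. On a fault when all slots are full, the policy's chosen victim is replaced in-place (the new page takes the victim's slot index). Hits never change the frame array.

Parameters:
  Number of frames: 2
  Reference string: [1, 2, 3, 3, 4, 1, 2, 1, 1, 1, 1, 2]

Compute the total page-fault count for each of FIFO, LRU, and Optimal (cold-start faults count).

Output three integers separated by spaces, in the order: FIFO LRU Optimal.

Answer: 6 6 5

Derivation:
--- FIFO ---
  step 0: ref 1 -> FAULT, frames=[1,-] (faults so far: 1)
  step 1: ref 2 -> FAULT, frames=[1,2] (faults so far: 2)
  step 2: ref 3 -> FAULT, evict 1, frames=[3,2] (faults so far: 3)
  step 3: ref 3 -> HIT, frames=[3,2] (faults so far: 3)
  step 4: ref 4 -> FAULT, evict 2, frames=[3,4] (faults so far: 4)
  step 5: ref 1 -> FAULT, evict 3, frames=[1,4] (faults so far: 5)
  step 6: ref 2 -> FAULT, evict 4, frames=[1,2] (faults so far: 6)
  step 7: ref 1 -> HIT, frames=[1,2] (faults so far: 6)
  step 8: ref 1 -> HIT, frames=[1,2] (faults so far: 6)
  step 9: ref 1 -> HIT, frames=[1,2] (faults so far: 6)
  step 10: ref 1 -> HIT, frames=[1,2] (faults so far: 6)
  step 11: ref 2 -> HIT, frames=[1,2] (faults so far: 6)
  FIFO total faults: 6
--- LRU ---
  step 0: ref 1 -> FAULT, frames=[1,-] (faults so far: 1)
  step 1: ref 2 -> FAULT, frames=[1,2] (faults so far: 2)
  step 2: ref 3 -> FAULT, evict 1, frames=[3,2] (faults so far: 3)
  step 3: ref 3 -> HIT, frames=[3,2] (faults so far: 3)
  step 4: ref 4 -> FAULT, evict 2, frames=[3,4] (faults so far: 4)
  step 5: ref 1 -> FAULT, evict 3, frames=[1,4] (faults so far: 5)
  step 6: ref 2 -> FAULT, evict 4, frames=[1,2] (faults so far: 6)
  step 7: ref 1 -> HIT, frames=[1,2] (faults so far: 6)
  step 8: ref 1 -> HIT, frames=[1,2] (faults so far: 6)
  step 9: ref 1 -> HIT, frames=[1,2] (faults so far: 6)
  step 10: ref 1 -> HIT, frames=[1,2] (faults so far: 6)
  step 11: ref 2 -> HIT, frames=[1,2] (faults so far: 6)
  LRU total faults: 6
--- Optimal ---
  step 0: ref 1 -> FAULT, frames=[1,-] (faults so far: 1)
  step 1: ref 2 -> FAULT, frames=[1,2] (faults so far: 2)
  step 2: ref 3 -> FAULT, evict 2, frames=[1,3] (faults so far: 3)
  step 3: ref 3 -> HIT, frames=[1,3] (faults so far: 3)
  step 4: ref 4 -> FAULT, evict 3, frames=[1,4] (faults so far: 4)
  step 5: ref 1 -> HIT, frames=[1,4] (faults so far: 4)
  step 6: ref 2 -> FAULT, evict 4, frames=[1,2] (faults so far: 5)
  step 7: ref 1 -> HIT, frames=[1,2] (faults so far: 5)
  step 8: ref 1 -> HIT, frames=[1,2] (faults so far: 5)
  step 9: ref 1 -> HIT, frames=[1,2] (faults so far: 5)
  step 10: ref 1 -> HIT, frames=[1,2] (faults so far: 5)
  step 11: ref 2 -> HIT, frames=[1,2] (faults so far: 5)
  Optimal total faults: 5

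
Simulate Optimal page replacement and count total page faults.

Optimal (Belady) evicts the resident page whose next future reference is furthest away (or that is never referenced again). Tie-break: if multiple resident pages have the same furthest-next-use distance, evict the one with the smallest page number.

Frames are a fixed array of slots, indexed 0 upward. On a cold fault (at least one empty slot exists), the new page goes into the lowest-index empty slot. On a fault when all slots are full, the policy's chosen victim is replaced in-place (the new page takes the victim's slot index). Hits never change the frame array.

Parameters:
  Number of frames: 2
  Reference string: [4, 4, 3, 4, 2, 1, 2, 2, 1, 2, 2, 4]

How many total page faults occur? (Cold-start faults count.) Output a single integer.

Step 0: ref 4 → FAULT, frames=[4,-]
Step 1: ref 4 → HIT, frames=[4,-]
Step 2: ref 3 → FAULT, frames=[4,3]
Step 3: ref 4 → HIT, frames=[4,3]
Step 4: ref 2 → FAULT (evict 3), frames=[4,2]
Step 5: ref 1 → FAULT (evict 4), frames=[1,2]
Step 6: ref 2 → HIT, frames=[1,2]
Step 7: ref 2 → HIT, frames=[1,2]
Step 8: ref 1 → HIT, frames=[1,2]
Step 9: ref 2 → HIT, frames=[1,2]
Step 10: ref 2 → HIT, frames=[1,2]
Step 11: ref 4 → FAULT (evict 1), frames=[4,2]
Total faults: 5

Answer: 5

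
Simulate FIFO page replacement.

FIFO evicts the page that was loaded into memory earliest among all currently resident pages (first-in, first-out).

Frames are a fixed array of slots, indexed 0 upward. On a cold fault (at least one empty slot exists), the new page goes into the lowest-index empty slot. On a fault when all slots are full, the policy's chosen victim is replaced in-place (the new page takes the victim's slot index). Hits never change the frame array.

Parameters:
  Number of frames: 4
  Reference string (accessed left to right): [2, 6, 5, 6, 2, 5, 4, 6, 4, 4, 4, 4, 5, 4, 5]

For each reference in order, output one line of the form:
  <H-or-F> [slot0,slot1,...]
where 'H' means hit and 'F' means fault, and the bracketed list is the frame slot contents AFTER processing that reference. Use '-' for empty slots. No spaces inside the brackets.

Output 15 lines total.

F [2,-,-,-]
F [2,6,-,-]
F [2,6,5,-]
H [2,6,5,-]
H [2,6,5,-]
H [2,6,5,-]
F [2,6,5,4]
H [2,6,5,4]
H [2,6,5,4]
H [2,6,5,4]
H [2,6,5,4]
H [2,6,5,4]
H [2,6,5,4]
H [2,6,5,4]
H [2,6,5,4]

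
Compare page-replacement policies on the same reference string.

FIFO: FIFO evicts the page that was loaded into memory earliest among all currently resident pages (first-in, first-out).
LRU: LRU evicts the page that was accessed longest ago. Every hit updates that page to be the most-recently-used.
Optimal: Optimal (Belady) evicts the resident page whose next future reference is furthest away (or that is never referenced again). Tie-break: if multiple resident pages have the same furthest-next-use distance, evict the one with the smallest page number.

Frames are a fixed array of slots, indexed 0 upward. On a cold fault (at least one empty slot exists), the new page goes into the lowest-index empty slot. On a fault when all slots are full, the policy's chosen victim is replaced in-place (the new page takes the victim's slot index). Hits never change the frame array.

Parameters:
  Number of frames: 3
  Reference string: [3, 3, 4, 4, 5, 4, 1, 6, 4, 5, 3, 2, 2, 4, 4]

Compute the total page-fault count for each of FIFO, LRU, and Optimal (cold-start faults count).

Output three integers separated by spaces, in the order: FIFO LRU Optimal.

Answer: 10 9 7

Derivation:
--- FIFO ---
  step 0: ref 3 -> FAULT, frames=[3,-,-] (faults so far: 1)
  step 1: ref 3 -> HIT, frames=[3,-,-] (faults so far: 1)
  step 2: ref 4 -> FAULT, frames=[3,4,-] (faults so far: 2)
  step 3: ref 4 -> HIT, frames=[3,4,-] (faults so far: 2)
  step 4: ref 5 -> FAULT, frames=[3,4,5] (faults so far: 3)
  step 5: ref 4 -> HIT, frames=[3,4,5] (faults so far: 3)
  step 6: ref 1 -> FAULT, evict 3, frames=[1,4,5] (faults so far: 4)
  step 7: ref 6 -> FAULT, evict 4, frames=[1,6,5] (faults so far: 5)
  step 8: ref 4 -> FAULT, evict 5, frames=[1,6,4] (faults so far: 6)
  step 9: ref 5 -> FAULT, evict 1, frames=[5,6,4] (faults so far: 7)
  step 10: ref 3 -> FAULT, evict 6, frames=[5,3,4] (faults so far: 8)
  step 11: ref 2 -> FAULT, evict 4, frames=[5,3,2] (faults so far: 9)
  step 12: ref 2 -> HIT, frames=[5,3,2] (faults so far: 9)
  step 13: ref 4 -> FAULT, evict 5, frames=[4,3,2] (faults so far: 10)
  step 14: ref 4 -> HIT, frames=[4,3,2] (faults so far: 10)
  FIFO total faults: 10
--- LRU ---
  step 0: ref 3 -> FAULT, frames=[3,-,-] (faults so far: 1)
  step 1: ref 3 -> HIT, frames=[3,-,-] (faults so far: 1)
  step 2: ref 4 -> FAULT, frames=[3,4,-] (faults so far: 2)
  step 3: ref 4 -> HIT, frames=[3,4,-] (faults so far: 2)
  step 4: ref 5 -> FAULT, frames=[3,4,5] (faults so far: 3)
  step 5: ref 4 -> HIT, frames=[3,4,5] (faults so far: 3)
  step 6: ref 1 -> FAULT, evict 3, frames=[1,4,5] (faults so far: 4)
  step 7: ref 6 -> FAULT, evict 5, frames=[1,4,6] (faults so far: 5)
  step 8: ref 4 -> HIT, frames=[1,4,6] (faults so far: 5)
  step 9: ref 5 -> FAULT, evict 1, frames=[5,4,6] (faults so far: 6)
  step 10: ref 3 -> FAULT, evict 6, frames=[5,4,3] (faults so far: 7)
  step 11: ref 2 -> FAULT, evict 4, frames=[5,2,3] (faults so far: 8)
  step 12: ref 2 -> HIT, frames=[5,2,3] (faults so far: 8)
  step 13: ref 4 -> FAULT, evict 5, frames=[4,2,3] (faults so far: 9)
  step 14: ref 4 -> HIT, frames=[4,2,3] (faults so far: 9)
  LRU total faults: 9
--- Optimal ---
  step 0: ref 3 -> FAULT, frames=[3,-,-] (faults so far: 1)
  step 1: ref 3 -> HIT, frames=[3,-,-] (faults so far: 1)
  step 2: ref 4 -> FAULT, frames=[3,4,-] (faults so far: 2)
  step 3: ref 4 -> HIT, frames=[3,4,-] (faults so far: 2)
  step 4: ref 5 -> FAULT, frames=[3,4,5] (faults so far: 3)
  step 5: ref 4 -> HIT, frames=[3,4,5] (faults so far: 3)
  step 6: ref 1 -> FAULT, evict 3, frames=[1,4,5] (faults so far: 4)
  step 7: ref 6 -> FAULT, evict 1, frames=[6,4,5] (faults so far: 5)
  step 8: ref 4 -> HIT, frames=[6,4,5] (faults so far: 5)
  step 9: ref 5 -> HIT, frames=[6,4,5] (faults so far: 5)
  step 10: ref 3 -> FAULT, evict 5, frames=[6,4,3] (faults so far: 6)
  step 11: ref 2 -> FAULT, evict 3, frames=[6,4,2] (faults so far: 7)
  step 12: ref 2 -> HIT, frames=[6,4,2] (faults so far: 7)
  step 13: ref 4 -> HIT, frames=[6,4,2] (faults so far: 7)
  step 14: ref 4 -> HIT, frames=[6,4,2] (faults so far: 7)
  Optimal total faults: 7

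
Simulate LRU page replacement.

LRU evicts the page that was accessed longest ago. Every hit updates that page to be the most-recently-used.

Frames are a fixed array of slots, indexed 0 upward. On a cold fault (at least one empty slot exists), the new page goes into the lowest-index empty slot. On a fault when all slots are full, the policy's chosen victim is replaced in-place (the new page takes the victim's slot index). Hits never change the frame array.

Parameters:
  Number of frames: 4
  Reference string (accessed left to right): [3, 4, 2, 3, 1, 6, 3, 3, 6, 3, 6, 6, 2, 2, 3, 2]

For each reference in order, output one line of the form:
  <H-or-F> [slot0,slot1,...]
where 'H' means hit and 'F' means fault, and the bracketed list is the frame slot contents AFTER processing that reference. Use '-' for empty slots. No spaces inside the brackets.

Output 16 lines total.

F [3,-,-,-]
F [3,4,-,-]
F [3,4,2,-]
H [3,4,2,-]
F [3,4,2,1]
F [3,6,2,1]
H [3,6,2,1]
H [3,6,2,1]
H [3,6,2,1]
H [3,6,2,1]
H [3,6,2,1]
H [3,6,2,1]
H [3,6,2,1]
H [3,6,2,1]
H [3,6,2,1]
H [3,6,2,1]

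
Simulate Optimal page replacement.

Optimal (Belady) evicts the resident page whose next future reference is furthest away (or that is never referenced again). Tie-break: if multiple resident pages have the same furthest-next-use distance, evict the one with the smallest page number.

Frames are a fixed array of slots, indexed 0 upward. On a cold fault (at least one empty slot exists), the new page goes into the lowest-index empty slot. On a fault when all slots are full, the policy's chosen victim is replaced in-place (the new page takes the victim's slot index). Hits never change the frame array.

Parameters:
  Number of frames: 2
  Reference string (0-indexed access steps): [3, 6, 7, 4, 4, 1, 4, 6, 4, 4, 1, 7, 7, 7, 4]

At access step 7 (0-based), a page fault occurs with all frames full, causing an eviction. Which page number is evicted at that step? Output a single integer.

Step 0: ref 3 -> FAULT, frames=[3,-]
Step 1: ref 6 -> FAULT, frames=[3,6]
Step 2: ref 7 -> FAULT, evict 3, frames=[7,6]
Step 3: ref 4 -> FAULT, evict 7, frames=[4,6]
Step 4: ref 4 -> HIT, frames=[4,6]
Step 5: ref 1 -> FAULT, evict 6, frames=[4,1]
Step 6: ref 4 -> HIT, frames=[4,1]
Step 7: ref 6 -> FAULT, evict 1, frames=[4,6]
At step 7: evicted page 1

Answer: 1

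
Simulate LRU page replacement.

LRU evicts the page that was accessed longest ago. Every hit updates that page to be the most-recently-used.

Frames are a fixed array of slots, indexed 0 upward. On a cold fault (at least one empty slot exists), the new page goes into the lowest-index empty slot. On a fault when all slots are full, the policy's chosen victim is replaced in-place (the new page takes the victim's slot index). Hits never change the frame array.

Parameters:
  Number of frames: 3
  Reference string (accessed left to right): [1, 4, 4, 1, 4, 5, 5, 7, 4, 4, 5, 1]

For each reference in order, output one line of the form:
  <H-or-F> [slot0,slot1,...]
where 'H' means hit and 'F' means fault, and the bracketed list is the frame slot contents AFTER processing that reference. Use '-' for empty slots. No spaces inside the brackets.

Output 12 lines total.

F [1,-,-]
F [1,4,-]
H [1,4,-]
H [1,4,-]
H [1,4,-]
F [1,4,5]
H [1,4,5]
F [7,4,5]
H [7,4,5]
H [7,4,5]
H [7,4,5]
F [1,4,5]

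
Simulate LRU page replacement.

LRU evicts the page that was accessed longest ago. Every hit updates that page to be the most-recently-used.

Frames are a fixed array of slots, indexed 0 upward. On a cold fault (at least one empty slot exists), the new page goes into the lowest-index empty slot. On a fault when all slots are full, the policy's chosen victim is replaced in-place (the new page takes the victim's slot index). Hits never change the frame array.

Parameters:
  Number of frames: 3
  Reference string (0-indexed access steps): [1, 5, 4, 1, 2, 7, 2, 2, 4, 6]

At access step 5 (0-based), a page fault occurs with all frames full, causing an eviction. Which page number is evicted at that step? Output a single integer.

Answer: 4

Derivation:
Step 0: ref 1 -> FAULT, frames=[1,-,-]
Step 1: ref 5 -> FAULT, frames=[1,5,-]
Step 2: ref 4 -> FAULT, frames=[1,5,4]
Step 3: ref 1 -> HIT, frames=[1,5,4]
Step 4: ref 2 -> FAULT, evict 5, frames=[1,2,4]
Step 5: ref 7 -> FAULT, evict 4, frames=[1,2,7]
At step 5: evicted page 4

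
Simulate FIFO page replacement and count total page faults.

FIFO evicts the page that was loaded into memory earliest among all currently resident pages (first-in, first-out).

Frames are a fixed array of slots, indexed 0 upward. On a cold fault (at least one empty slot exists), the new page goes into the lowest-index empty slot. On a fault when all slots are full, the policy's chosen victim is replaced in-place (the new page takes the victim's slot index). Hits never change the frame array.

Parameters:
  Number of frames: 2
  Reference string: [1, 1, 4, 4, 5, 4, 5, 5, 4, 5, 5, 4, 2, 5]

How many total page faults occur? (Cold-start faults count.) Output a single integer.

Step 0: ref 1 → FAULT, frames=[1,-]
Step 1: ref 1 → HIT, frames=[1,-]
Step 2: ref 4 → FAULT, frames=[1,4]
Step 3: ref 4 → HIT, frames=[1,4]
Step 4: ref 5 → FAULT (evict 1), frames=[5,4]
Step 5: ref 4 → HIT, frames=[5,4]
Step 6: ref 5 → HIT, frames=[5,4]
Step 7: ref 5 → HIT, frames=[5,4]
Step 8: ref 4 → HIT, frames=[5,4]
Step 9: ref 5 → HIT, frames=[5,4]
Step 10: ref 5 → HIT, frames=[5,4]
Step 11: ref 4 → HIT, frames=[5,4]
Step 12: ref 2 → FAULT (evict 4), frames=[5,2]
Step 13: ref 5 → HIT, frames=[5,2]
Total faults: 4

Answer: 4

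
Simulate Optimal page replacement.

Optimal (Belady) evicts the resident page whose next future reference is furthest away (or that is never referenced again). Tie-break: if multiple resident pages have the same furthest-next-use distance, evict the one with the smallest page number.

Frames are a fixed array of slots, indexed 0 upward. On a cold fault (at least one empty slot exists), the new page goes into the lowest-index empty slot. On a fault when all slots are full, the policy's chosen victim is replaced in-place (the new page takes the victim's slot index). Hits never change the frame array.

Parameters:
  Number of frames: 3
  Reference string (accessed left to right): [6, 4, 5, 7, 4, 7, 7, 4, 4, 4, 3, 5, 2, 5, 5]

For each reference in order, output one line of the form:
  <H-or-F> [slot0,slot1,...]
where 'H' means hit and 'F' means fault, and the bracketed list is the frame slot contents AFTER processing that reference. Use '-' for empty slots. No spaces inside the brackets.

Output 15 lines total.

F [6,-,-]
F [6,4,-]
F [6,4,5]
F [7,4,5]
H [7,4,5]
H [7,4,5]
H [7,4,5]
H [7,4,5]
H [7,4,5]
H [7,4,5]
F [7,3,5]
H [7,3,5]
F [7,2,5]
H [7,2,5]
H [7,2,5]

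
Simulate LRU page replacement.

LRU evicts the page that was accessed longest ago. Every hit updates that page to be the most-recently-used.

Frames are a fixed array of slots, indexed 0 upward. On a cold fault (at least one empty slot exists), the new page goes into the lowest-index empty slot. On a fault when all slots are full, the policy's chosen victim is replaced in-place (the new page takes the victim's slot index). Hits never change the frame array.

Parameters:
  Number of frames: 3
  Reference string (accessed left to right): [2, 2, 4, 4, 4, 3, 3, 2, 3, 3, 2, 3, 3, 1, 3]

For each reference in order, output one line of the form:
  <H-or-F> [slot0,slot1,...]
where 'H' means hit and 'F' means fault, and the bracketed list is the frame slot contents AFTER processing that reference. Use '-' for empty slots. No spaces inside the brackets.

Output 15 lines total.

F [2,-,-]
H [2,-,-]
F [2,4,-]
H [2,4,-]
H [2,4,-]
F [2,4,3]
H [2,4,3]
H [2,4,3]
H [2,4,3]
H [2,4,3]
H [2,4,3]
H [2,4,3]
H [2,4,3]
F [2,1,3]
H [2,1,3]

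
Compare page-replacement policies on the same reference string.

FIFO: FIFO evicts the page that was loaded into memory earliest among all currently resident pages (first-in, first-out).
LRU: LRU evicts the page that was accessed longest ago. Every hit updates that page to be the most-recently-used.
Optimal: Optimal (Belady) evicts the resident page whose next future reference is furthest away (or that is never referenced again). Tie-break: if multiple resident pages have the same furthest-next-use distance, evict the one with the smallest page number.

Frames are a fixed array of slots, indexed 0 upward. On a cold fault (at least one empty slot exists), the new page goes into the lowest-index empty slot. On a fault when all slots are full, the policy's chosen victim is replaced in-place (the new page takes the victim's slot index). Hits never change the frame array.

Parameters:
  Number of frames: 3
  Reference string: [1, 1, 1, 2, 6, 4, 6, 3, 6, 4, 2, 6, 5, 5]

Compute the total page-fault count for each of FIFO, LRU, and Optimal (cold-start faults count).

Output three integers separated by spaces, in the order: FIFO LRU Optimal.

--- FIFO ---
  step 0: ref 1 -> FAULT, frames=[1,-,-] (faults so far: 1)
  step 1: ref 1 -> HIT, frames=[1,-,-] (faults so far: 1)
  step 2: ref 1 -> HIT, frames=[1,-,-] (faults so far: 1)
  step 3: ref 2 -> FAULT, frames=[1,2,-] (faults so far: 2)
  step 4: ref 6 -> FAULT, frames=[1,2,6] (faults so far: 3)
  step 5: ref 4 -> FAULT, evict 1, frames=[4,2,6] (faults so far: 4)
  step 6: ref 6 -> HIT, frames=[4,2,6] (faults so far: 4)
  step 7: ref 3 -> FAULT, evict 2, frames=[4,3,6] (faults so far: 5)
  step 8: ref 6 -> HIT, frames=[4,3,6] (faults so far: 5)
  step 9: ref 4 -> HIT, frames=[4,3,6] (faults so far: 5)
  step 10: ref 2 -> FAULT, evict 6, frames=[4,3,2] (faults so far: 6)
  step 11: ref 6 -> FAULT, evict 4, frames=[6,3,2] (faults so far: 7)
  step 12: ref 5 -> FAULT, evict 3, frames=[6,5,2] (faults so far: 8)
  step 13: ref 5 -> HIT, frames=[6,5,2] (faults so far: 8)
  FIFO total faults: 8
--- LRU ---
  step 0: ref 1 -> FAULT, frames=[1,-,-] (faults so far: 1)
  step 1: ref 1 -> HIT, frames=[1,-,-] (faults so far: 1)
  step 2: ref 1 -> HIT, frames=[1,-,-] (faults so far: 1)
  step 3: ref 2 -> FAULT, frames=[1,2,-] (faults so far: 2)
  step 4: ref 6 -> FAULT, frames=[1,2,6] (faults so far: 3)
  step 5: ref 4 -> FAULT, evict 1, frames=[4,2,6] (faults so far: 4)
  step 6: ref 6 -> HIT, frames=[4,2,6] (faults so far: 4)
  step 7: ref 3 -> FAULT, evict 2, frames=[4,3,6] (faults so far: 5)
  step 8: ref 6 -> HIT, frames=[4,3,6] (faults so far: 5)
  step 9: ref 4 -> HIT, frames=[4,3,6] (faults so far: 5)
  step 10: ref 2 -> FAULT, evict 3, frames=[4,2,6] (faults so far: 6)
  step 11: ref 6 -> HIT, frames=[4,2,6] (faults so far: 6)
  step 12: ref 5 -> FAULT, evict 4, frames=[5,2,6] (faults so far: 7)
  step 13: ref 5 -> HIT, frames=[5,2,6] (faults so far: 7)
  LRU total faults: 7
--- Optimal ---
  step 0: ref 1 -> FAULT, frames=[1,-,-] (faults so far: 1)
  step 1: ref 1 -> HIT, frames=[1,-,-] (faults so far: 1)
  step 2: ref 1 -> HIT, frames=[1,-,-] (faults so far: 1)
  step 3: ref 2 -> FAULT, frames=[1,2,-] (faults so far: 2)
  step 4: ref 6 -> FAULT, frames=[1,2,6] (faults so far: 3)
  step 5: ref 4 -> FAULT, evict 1, frames=[4,2,6] (faults so far: 4)
  step 6: ref 6 -> HIT, frames=[4,2,6] (faults so far: 4)
  step 7: ref 3 -> FAULT, evict 2, frames=[4,3,6] (faults so far: 5)
  step 8: ref 6 -> HIT, frames=[4,3,6] (faults so far: 5)
  step 9: ref 4 -> HIT, frames=[4,3,6] (faults so far: 5)
  step 10: ref 2 -> FAULT, evict 3, frames=[4,2,6] (faults so far: 6)
  step 11: ref 6 -> HIT, frames=[4,2,6] (faults so far: 6)
  step 12: ref 5 -> FAULT, evict 2, frames=[4,5,6] (faults so far: 7)
  step 13: ref 5 -> HIT, frames=[4,5,6] (faults so far: 7)
  Optimal total faults: 7

Answer: 8 7 7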